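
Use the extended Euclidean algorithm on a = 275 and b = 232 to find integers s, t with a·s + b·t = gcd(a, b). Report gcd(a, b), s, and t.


Euclidean algorithm on (275, 232) — divide until remainder is 0:
  275 = 1 · 232 + 43
  232 = 5 · 43 + 17
  43 = 2 · 17 + 9
  17 = 1 · 9 + 8
  9 = 1 · 8 + 1
  8 = 8 · 1 + 0
gcd(275, 232) = 1.
Track Bezout coefficients alongside the remainders: start with r₀ = 275 = a·1 + b·0 (s = 1, t = 0) and r₁ = 232 = a·0 + b·1 (s = 0, t = 1); each new remainder r_{k+1} = r_{k-1} − q_k·r_k inherits s_{k+1} = s_{k-1} − q_k·s_k, t_{k+1} = t_{k-1} − q_k·t_k, so r_k = a·s_k + b·t_k at every step:
  q = 1: r = 43, s = 1 − 1·0 = 1, t = 0 − 1·1 = -1  (check: 275·1 + 232·(-1) = 43)
  q = 5: r = 17, s = 0 − 5·1 = -5, t = 1 − 5·(-1) = 6  (check: 275·(-5) + 232·6 = 17)
  q = 2: r = 9, s = 1 − 2·(-5) = 11, t = -1 − 2·6 = -13  (check: 275·11 + 232·(-13) = 9)
  q = 1: r = 8, s = -5 − 1·11 = -16, t = 6 − 1·(-13) = 19  (check: 275·(-16) + 232·19 = 8)
  q = 1: r = 1, s = 11 − 1·(-16) = 27, t = -13 − 1·19 = -32  (check: 275·27 + 232·(-32) = 1)
The row with r = 1 (the gcd) gives the Bezout coefficients s = 27, t = -32.
Result: 275 · (27) + 232 · (-32) = 1.

gcd(275, 232) = 1; s = 27, t = -32 (check: 275·27 + 232·(-32) = 1).


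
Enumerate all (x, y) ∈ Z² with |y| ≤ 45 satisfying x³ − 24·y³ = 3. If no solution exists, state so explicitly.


The equation is x³ - 24y³ = 3. For fixed y, x³ = 24·y³ + 3, so a solution requires the RHS to be a perfect cube.
Strategy: iterate y from -45 to 45, compute RHS = 24·y³ + 3, and check whether it is a (positive or negative) perfect cube.
Check small values of y:
  y = 0: RHS = 3 is not a perfect cube.
  y = 1: RHS = 27 = (3)³ ⇒ x = 3 works.
  y = -1: RHS = -21 is not a perfect cube.
  y = 2: RHS = 195 is not a perfect cube.
  y = -2: RHS = -189 is not a perfect cube.
  y = 3: RHS = 651 is not a perfect cube.
  y = -3: RHS = -645 is not a perfect cube.
Continuing the search up to |y| = 45 finds no further solutions beyond those listed.
Collected solutions: (3, 1).

Solutions (with |y| ≤ 45): (3, 1).


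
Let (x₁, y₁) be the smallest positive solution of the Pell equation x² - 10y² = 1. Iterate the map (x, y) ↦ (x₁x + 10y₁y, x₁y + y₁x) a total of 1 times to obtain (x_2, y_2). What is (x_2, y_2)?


Step 1: Find the fundamental solution (x₁, y₁) of x² - 10y² = 1.
  Expand √10 as a continued fraction. a₀ = ⌊√10⌋ = 3; iterate m_{k+1} = d_k·a_k − m_k, d_{k+1} = (10 − m_{k+1}²)/d_k, a_{k+1} = ⌊(a₀ + m_{k+1})/d_{k+1}⌋ (starting m₀ = 0, d₀ = 1), with convergents p_k = a_k·p_{k-1} + p_{k-2}, q_k = a_k·q_{k-1} + q_{k-2} (p₋₁ = 1, q₋₁ = 0):
  k = 0: a₀ = 3; p₀/q₀ = 3/1; p₀² − 10·q₀² = 9 − 10 = -1.
  k = 1: m = 3, d = 1, a = ⌊(3 + 3)/1⌋ = 6; p/q = (6·3 + 1)/(6·1 + 0) = 19/6; p² − 10·q² = 361 − 360 = 1.
  The first convergent with p² − 10·q² = 1 gives the fundamental solution (x₁, y₁) = (19, 6).
Step 2: Apply the recurrence (x_{n+1}, y_{n+1}) = (x₁x_n + 10y₁y_n, x₁y_n + y₁x_n) repeatedly.
  From (x_1, y_1) = (19, 6): x_2 = 19·19 + 10·6·6 = 721; y_2 = 19·6 + 6·19 = 228.
Step 3: Verify x_2² - 10·y_2² = 519841 - 519840 = 1 (should be 1). ✓

(x_1, y_1) = (19, 6); (x_2, y_2) = (721, 228).


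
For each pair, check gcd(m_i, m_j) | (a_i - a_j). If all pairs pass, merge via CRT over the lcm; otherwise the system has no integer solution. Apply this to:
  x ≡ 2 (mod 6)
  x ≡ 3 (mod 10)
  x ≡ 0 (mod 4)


Moduli 6, 10, 4 are not pairwise coprime, so CRT works modulo lcm(m_i) when all pairwise compatibility conditions hold.
Pairwise compatibility: gcd(m_i, m_j) must divide a_i - a_j for every pair.
Merge one congruence at a time:
  Start: x ≡ 2 (mod 6).
  Combine with x ≡ 3 (mod 10): gcd(6, 10) = 2, and 3 - 2 = 1 is NOT divisible by 2.
    ⇒ system is inconsistent (no integer solution).

No solution (the system is inconsistent).


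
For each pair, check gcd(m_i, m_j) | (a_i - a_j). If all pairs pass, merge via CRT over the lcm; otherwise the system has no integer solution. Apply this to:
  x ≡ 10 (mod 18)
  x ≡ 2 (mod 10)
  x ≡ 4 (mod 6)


Moduli 18, 10, 6 are not pairwise coprime, so CRT works modulo lcm(m_i) when all pairwise compatibility conditions hold.
Pairwise compatibility: gcd(m_i, m_j) must divide a_i - a_j for every pair.
Merge one congruence at a time:
  Start: x ≡ 10 (mod 18).
  Combine with x ≡ 2 (mod 10): gcd(18, 10) = 2; 2 - 10 = -8, which IS divisible by 2, so compatible.
    Write x = 10 + 18·t and substitute into x ≡ 2 (mod 10): 18·t ≡ 2 − 10 = -8 (mod 10).
    Divide the congruence (and modulus) by g = 2: 9·t ≡ -4 (mod 5).
    Reduce coefficients mod 5: 4·t ≡ 1 (mod 5).
    The inverse of 4 mod 5 is 4 (since 4·4 = 16 = 3·5 + 1), so t ≡ 4·1 = 4 ≡ 4 (mod 5).
    Then x = 10 + 18·4 = 82, valid modulo lcm(18, 10) = 90: x ≡ 82 (mod 90).
  Combine with x ≡ 4 (mod 6): gcd(90, 6) = 6; 4 - 82 = -78, which IS divisible by 6, so compatible.
    Write x = 82 + 90·t and substitute into x ≡ 4 (mod 6): 90·t ≡ 4 − 82 = -78 (mod 6).
    Divide the congruence (and modulus) by g = 6: 15·t ≡ -13 (mod 1).
    Modulo 1 every t works; take t = 0.
    Then x = 82 + 90·0 = 82, valid modulo lcm(90, 6) = 90: x ≡ 82 (mod 90).
Verify: 82 mod 18 = 10, 82 mod 10 = 2, 82 mod 6 = 4.

x ≡ 82 (mod 90).


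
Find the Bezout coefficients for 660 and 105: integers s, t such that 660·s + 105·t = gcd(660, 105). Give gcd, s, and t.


Euclidean algorithm on (660, 105) — divide until remainder is 0:
  660 = 6 · 105 + 30
  105 = 3 · 30 + 15
  30 = 2 · 15 + 0
gcd(660, 105) = 15.
Track Bezout coefficients alongside the remainders: start with r₀ = 660 = a·1 + b·0 (s = 1, t = 0) and r₁ = 105 = a·0 + b·1 (s = 0, t = 1); each new remainder r_{k+1} = r_{k-1} − q_k·r_k inherits s_{k+1} = s_{k-1} − q_k·s_k, t_{k+1} = t_{k-1} − q_k·t_k, so r_k = a·s_k + b·t_k at every step:
  q = 6: r = 30, s = 1 − 6·0 = 1, t = 0 − 6·1 = -6  (check: 660·1 + 105·(-6) = 30)
  q = 3: r = 15, s = 0 − 3·1 = -3, t = 1 − 3·(-6) = 19  (check: 660·(-3) + 105·19 = 15)
The row with r = 15 (the gcd) gives the Bezout coefficients s = -3, t = 19.
Result: 660 · (-3) + 105 · (19) = 15.

gcd(660, 105) = 15; s = -3, t = 19 (check: 660·(-3) + 105·19 = 15).


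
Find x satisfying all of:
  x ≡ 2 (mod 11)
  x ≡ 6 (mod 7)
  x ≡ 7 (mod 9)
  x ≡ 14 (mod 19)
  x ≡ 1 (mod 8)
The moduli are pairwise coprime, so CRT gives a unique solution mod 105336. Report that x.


Product of moduli M = 11 · 7 · 9 · 19 · 8 = 105336.
Merge one congruence at a time:
  Start: x ≡ 2 (mod 11).
  Combine with x ≡ 6 (mod 7); new modulus lcm = 77.
    Write x = 2 + 11·t and substitute into x ≡ 6 (mod 7): 11·t ≡ 6 − 2 = 4 (mod 7).
    Reduce coefficients mod 7: 4·t ≡ 4 (mod 7).
    The inverse of 4 mod 7 is 2 (since 4·2 = 8 = 1·7 + 1), so t ≡ 2·4 = 8 ≡ 1 (mod 7).
    Then x = 2 + 11·1 = 13, valid modulo lcm(11, 7) = 77: x ≡ 13 (mod 77).
  Combine with x ≡ 7 (mod 9); new modulus lcm = 693.
    Write x = 13 + 77·t and substitute into x ≡ 7 (mod 9): 77·t ≡ 7 − 13 = -6 (mod 9).
    Reduce coefficients mod 9: 5·t ≡ 3 (mod 9).
    The inverse of 5 mod 9 is 2 (since 5·2 = 10 = 1·9 + 1), so t ≡ 2·3 = 6 ≡ 6 (mod 9).
    Then x = 13 + 77·6 = 475, valid modulo lcm(77, 9) = 693: x ≡ 475 (mod 693).
  Combine with x ≡ 14 (mod 19); new modulus lcm = 13167.
    Write x = 475 + 693·t and substitute into x ≡ 14 (mod 19): 693·t ≡ 14 − 475 = -461 (mod 19).
    Reduce coefficients mod 19: 9·t ≡ 14 (mod 19).
    The inverse of 9 mod 19 is 17 (since 9·17 = 153 = 8·19 + 1), so t ≡ 17·14 = 238 ≡ 10 (mod 19).
    Then x = 475 + 693·10 = 7405, valid modulo lcm(693, 19) = 13167: x ≡ 7405 (mod 13167).
  Combine with x ≡ 1 (mod 8); new modulus lcm = 105336.
    Write x = 7405 + 13167·t and substitute into x ≡ 1 (mod 8): 13167·t ≡ 1 − 7405 = -7404 (mod 8).
    Reduce coefficients mod 8: 7·t ≡ 4 (mod 8).
    The inverse of 7 mod 8 is 7 (since 7·7 = 49 = 6·8 + 1), so t ≡ 7·4 = 28 ≡ 4 (mod 8).
    Then x = 7405 + 13167·4 = 60073, valid modulo lcm(13167, 8) = 105336: x ≡ 60073 (mod 105336).
Verify against each original: 60073 mod 11 = 2, 60073 mod 7 = 6, 60073 mod 9 = 7, 60073 mod 19 = 14, 60073 mod 8 = 1.

x ≡ 60073 (mod 105336).


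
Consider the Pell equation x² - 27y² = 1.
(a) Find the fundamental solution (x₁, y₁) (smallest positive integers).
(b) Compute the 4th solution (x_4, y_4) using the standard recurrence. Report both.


Step 1: Find the fundamental solution (x₁, y₁) of x² - 27y² = 1.
  Expand √27 as a continued fraction. a₀ = ⌊√27⌋ = 5; iterate m_{k+1} = d_k·a_k − m_k, d_{k+1} = (27 − m_{k+1}²)/d_k, a_{k+1} = ⌊(a₀ + m_{k+1})/d_{k+1}⌋ (starting m₀ = 0, d₀ = 1), with convergents p_k = a_k·p_{k-1} + p_{k-2}, q_k = a_k·q_{k-1} + q_{k-2} (p₋₁ = 1, q₋₁ = 0):
  k = 0: a₀ = 5; p₀/q₀ = 5/1; p₀² − 27·q₀² = 25 − 27 = -2.
  k = 1: m = 5, d = 2, a = ⌊(5 + 5)/2⌋ = 5; p/q = (5·5 + 1)/(5·1 + 0) = 26/5; p² − 27·q² = 676 − 675 = 1.
  The first convergent with p² − 27·q² = 1 gives the fundamental solution (x₁, y₁) = (26, 5).
Step 2: Apply the recurrence (x_{n+1}, y_{n+1}) = (x₁x_n + 27y₁y_n, x₁y_n + y₁x_n) repeatedly.
  From (x_1, y_1) = (26, 5): x_2 = 26·26 + 27·5·5 = 1351; y_2 = 26·5 + 5·26 = 260.
  From (x_2, y_2) = (1351, 260): x_3 = 26·1351 + 27·5·260 = 70226; y_3 = 26·260 + 5·1351 = 13515.
  From (x_3, y_3) = (70226, 13515): x_4 = 26·70226 + 27·5·13515 = 3650401; y_4 = 26·13515 + 5·70226 = 702520.
Step 3: Verify x_4² - 27·y_4² = 13325427460801 - 13325427460800 = 1 (should be 1). ✓

(x_1, y_1) = (26, 5); (x_4, y_4) = (3650401, 702520).


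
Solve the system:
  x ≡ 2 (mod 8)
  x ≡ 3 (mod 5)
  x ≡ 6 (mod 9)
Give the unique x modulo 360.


Moduli 8, 5, 9 are pairwise coprime; by CRT there is a unique solution modulo M = 8 · 5 · 9 = 360.
Solve pairwise, accumulating the modulus:
  Start with x ≡ 2 (mod 8).
  Combine with x ≡ 3 (mod 5): since gcd(8, 5) = 1, we get a unique residue mod 40.
    Write x = 2 + 8·t and substitute into x ≡ 3 (mod 5): 8·t ≡ 3 − 2 = 1 (mod 5).
    Reduce coefficients mod 5: 3·t ≡ 1 (mod 5).
    The inverse of 3 mod 5 is 2 (since 3·2 = 6 = 1·5 + 1), so t ≡ 2·1 = 2 ≡ 2 (mod 5).
    Then x = 2 + 8·2 = 18, valid modulo lcm(8, 5) = 40: x ≡ 18 (mod 40).
  Combine with x ≡ 6 (mod 9): since gcd(40, 9) = 1, we get a unique residue mod 360.
    Write x = 18 + 40·t and substitute into x ≡ 6 (mod 9): 40·t ≡ 6 − 18 = -12 (mod 9).
    Reduce coefficients mod 9: 4·t ≡ 6 (mod 9).
    The inverse of 4 mod 9 is 7 (since 4·7 = 28 = 3·9 + 1), so t ≡ 7·6 = 42 ≡ 6 (mod 9).
    Then x = 18 + 40·6 = 258, valid modulo lcm(40, 9) = 360: x ≡ 258 (mod 360).
Verify: 258 mod 8 = 2 ✓, 258 mod 5 = 3 ✓, 258 mod 9 = 6 ✓.

x ≡ 258 (mod 360).


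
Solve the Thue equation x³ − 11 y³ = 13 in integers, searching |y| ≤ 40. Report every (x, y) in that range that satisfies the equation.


The equation is x³ - 11y³ = 13. For fixed y, x³ = 11·y³ + 13, so a solution requires the RHS to be a perfect cube.
Strategy: iterate y from -40 to 40, compute RHS = 11·y³ + 13, and check whether it is a (positive or negative) perfect cube.
Check small values of y:
  y = 0: RHS = 13 is not a perfect cube.
  y = 1: RHS = 24 is not a perfect cube.
  y = -1: RHS = 2 is not a perfect cube.
  y = 2: RHS = 101 is not a perfect cube.
  y = -2: RHS = -75 is not a perfect cube.
  y = 3: RHS = 310 is not a perfect cube.
  y = -3: RHS = -284 is not a perfect cube.
Continuing the search up to |y| = 40 finds no solutions either.
No (x, y) in the scanned range satisfies the equation.

No integer solutions with |y| ≤ 40.


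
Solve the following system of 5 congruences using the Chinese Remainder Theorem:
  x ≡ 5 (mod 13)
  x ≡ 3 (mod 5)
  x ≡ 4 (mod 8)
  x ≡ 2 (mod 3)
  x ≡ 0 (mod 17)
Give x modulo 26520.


Product of moduli M = 13 · 5 · 8 · 3 · 17 = 26520.
Merge one congruence at a time:
  Start: x ≡ 5 (mod 13).
  Combine with x ≡ 3 (mod 5); new modulus lcm = 65.
    Write x = 5 + 13·t and substitute into x ≡ 3 (mod 5): 13·t ≡ 3 − 5 = -2 (mod 5).
    Reduce coefficients mod 5: 3·t ≡ 3 (mod 5).
    The inverse of 3 mod 5 is 2 (since 3·2 = 6 = 1·5 + 1), so t ≡ 2·3 = 6 ≡ 1 (mod 5).
    Then x = 5 + 13·1 = 18, valid modulo lcm(13, 5) = 65: x ≡ 18 (mod 65).
  Combine with x ≡ 4 (mod 8); new modulus lcm = 520.
    Write x = 18 + 65·t and substitute into x ≡ 4 (mod 8): 65·t ≡ 4 − 18 = -14 (mod 8).
    Reduce coefficients mod 8: 1·t ≡ 2 (mod 8).
    So t ≡ 2 (mod 8).
    Then x = 18 + 65·2 = 148, valid modulo lcm(65, 8) = 520: x ≡ 148 (mod 520).
  Combine with x ≡ 2 (mod 3); new modulus lcm = 1560.
    Write x = 148 + 520·t and substitute into x ≡ 2 (mod 3): 520·t ≡ 2 − 148 = -146 (mod 3).
    Reduce coefficients mod 3: 1·t ≡ 1 (mod 3).
    So t ≡ 1 (mod 3).
    Then x = 148 + 520·1 = 668, valid modulo lcm(520, 3) = 1560: x ≡ 668 (mod 1560).
  Combine with x ≡ 0 (mod 17); new modulus lcm = 26520.
    Write x = 668 + 1560·t and substitute into x ≡ 0 (mod 17): 1560·t ≡ 0 − 668 = -668 (mod 17).
    Reduce coefficients mod 17: 13·t ≡ 12 (mod 17).
    The inverse of 13 mod 17 is 4 (since 13·4 = 52 = 3·17 + 1), so t ≡ 4·12 = 48 ≡ 14 (mod 17).
    Then x = 668 + 1560·14 = 22508, valid modulo lcm(1560, 17) = 26520: x ≡ 22508 (mod 26520).
Verify against each original: 22508 mod 13 = 5, 22508 mod 5 = 3, 22508 mod 8 = 4, 22508 mod 3 = 2, 22508 mod 17 = 0.

x ≡ 22508 (mod 26520).


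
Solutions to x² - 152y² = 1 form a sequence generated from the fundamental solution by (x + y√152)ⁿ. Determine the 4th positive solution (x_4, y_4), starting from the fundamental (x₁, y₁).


Step 1: Find the fundamental solution (x₁, y₁) of x² - 152y² = 1.
  Expand √152 as a continued fraction. a₀ = ⌊√152⌋ = 12; iterate m_{k+1} = d_k·a_k − m_k, d_{k+1} = (152 − m_{k+1}²)/d_k, a_{k+1} = ⌊(a₀ + m_{k+1})/d_{k+1}⌋ (starting m₀ = 0, d₀ = 1), with convergents p_k = a_k·p_{k-1} + p_{k-2}, q_k = a_k·q_{k-1} + q_{k-2} (p₋₁ = 1, q₋₁ = 0):
  k = 0: a₀ = 12; p₀/q₀ = 12/1; p₀² − 152·q₀² = 144 − 152 = -8.
  k = 1: m = 12, d = 8, a = ⌊(12 + 12)/8⌋ = 3; p/q = (3·12 + 1)/(3·1 + 0) = 37/3; p² − 152·q² = 1369 − 1368 = 1.
  The first convergent with p² − 152·q² = 1 gives the fundamental solution (x₁, y₁) = (37, 3).
Step 2: Apply the recurrence (x_{n+1}, y_{n+1}) = (x₁x_n + 152y₁y_n, x₁y_n + y₁x_n) repeatedly.
  From (x_1, y_1) = (37, 3): x_2 = 37·37 + 152·3·3 = 2737; y_2 = 37·3 + 3·37 = 222.
  From (x_2, y_2) = (2737, 222): x_3 = 37·2737 + 152·3·222 = 202501; y_3 = 37·222 + 3·2737 = 16425.
  From (x_3, y_3) = (202501, 16425): x_4 = 37·202501 + 152·3·16425 = 14982337; y_4 = 37·16425 + 3·202501 = 1215228.
Step 3: Verify x_4² - 152·y_4² = 224470421981569 - 224470421981568 = 1 (should be 1). ✓

(x_1, y_1) = (37, 3); (x_4, y_4) = (14982337, 1215228).


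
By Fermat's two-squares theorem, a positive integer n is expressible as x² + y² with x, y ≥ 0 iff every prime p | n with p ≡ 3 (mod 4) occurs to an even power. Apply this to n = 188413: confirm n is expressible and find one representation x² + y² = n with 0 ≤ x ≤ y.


Step 1: Factor n = 188413 = 29 · 73 · 89.
Step 2: Check the mod-4 condition on each prime factor: 29 ≡ 1 (mod 4), exponent 1; 73 ≡ 1 (mod 4), exponent 1; 89 ≡ 1 (mod 4), exponent 1.
All primes ≡ 3 (mod 4) appear to even exponent (or don't appear), so by the two-squares theorem n IS expressible as a sum of two squares.
Step 3: Build a representation. Here n = 29 · 73 · 89 is a product of primes ≡ 1 (mod 4). Each prime p ≡ 1 (mod 4) is itself a sum of two squares; find a² by testing p − a² for a perfect square:
  29: 29 − 1² = 28, 29 − 2² = 25 = 5² ⇒ 29 = 2² + 5².
  73: 73 − 1² = 72, 73 − 2² = 69, 73 − 3² = 64 = 8² ⇒ 73 = 3² + 8².
  89: 89 − 1² = 88, 89 − 2² = 85, 89 − 3² = 80, 89 − 4² = 73, 89 − 5² = 64 = 8² ⇒ 89 = 5² + 8².
  Combine using the Brahmagupta–Fibonacci identity (a² + b²)(c² + d²) = (ac − bd)² + (ad + bc)² = (ac + bd)² + (ad − bc)²:
  29 · 73 = 2117: from (2² + 5²)(3² + 8²), take (2·3 − 5·8, 2·8 + 5·3) = (6 − 40, 16 + 15) = (-34, 31); dropping signs (only squares matter) gives (34, 31); check 34² + 31² = 1156 + 961 = 2117 ✓.
  2117 · 89 = 188413: from (34² + 31²)(5² + 8²), take (34·5 − 31·8, 34·8 + 31·5) = (170 − 248, 272 + 155) = (-78, 427); dropping signs (only squares matter) gives (78, 427); check 78² + 427² = 6084 + 182329 = 188413 ✓.
Step 4: Order so x ≤ y and verify: 78² + 427² = 6084 + 182329 = 188413 = n. ✓

n = 188413 = 78² + 427² (one valid representation with x ≤ y).


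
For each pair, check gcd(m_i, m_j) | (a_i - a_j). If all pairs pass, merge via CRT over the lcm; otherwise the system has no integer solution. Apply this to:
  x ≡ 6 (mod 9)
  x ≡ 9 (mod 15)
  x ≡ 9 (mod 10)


Moduli 9, 15, 10 are not pairwise coprime, so CRT works modulo lcm(m_i) when all pairwise compatibility conditions hold.
Pairwise compatibility: gcd(m_i, m_j) must divide a_i - a_j for every pair.
Merge one congruence at a time:
  Start: x ≡ 6 (mod 9).
  Combine with x ≡ 9 (mod 15): gcd(9, 15) = 3; 9 - 6 = 3, which IS divisible by 3, so compatible.
    Write x = 6 + 9·t and substitute into x ≡ 9 (mod 15): 9·t ≡ 9 − 6 = 3 (mod 15).
    Divide the congruence (and modulus) by g = 3: 3·t ≡ 1 (mod 5).
    The inverse of 3 mod 5 is 2 (since 3·2 = 6 = 1·5 + 1), so t ≡ 2·1 = 2 ≡ 2 (mod 5).
    Then x = 6 + 9·2 = 24, valid modulo lcm(9, 15) = 45: x ≡ 24 (mod 45).
  Combine with x ≡ 9 (mod 10): gcd(45, 10) = 5; 9 - 24 = -15, which IS divisible by 5, so compatible.
    Write x = 24 + 45·t and substitute into x ≡ 9 (mod 10): 45·t ≡ 9 − 24 = -15 (mod 10).
    Divide the congruence (and modulus) by g = 5: 9·t ≡ -3 (mod 2).
    Reduce coefficients mod 2: 1·t ≡ 1 (mod 2).
    So t ≡ 1 (mod 2).
    Then x = 24 + 45·1 = 69, valid modulo lcm(45, 10) = 90: x ≡ 69 (mod 90).
Verify: 69 mod 9 = 6, 69 mod 15 = 9, 69 mod 10 = 9.

x ≡ 69 (mod 90).


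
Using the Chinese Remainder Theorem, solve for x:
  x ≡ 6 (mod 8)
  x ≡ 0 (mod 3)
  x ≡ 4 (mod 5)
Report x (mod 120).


Moduli 8, 3, 5 are pairwise coprime; by CRT there is a unique solution modulo M = 8 · 3 · 5 = 120.
Solve pairwise, accumulating the modulus:
  Start with x ≡ 6 (mod 8).
  Combine with x ≡ 0 (mod 3): since gcd(8, 3) = 1, we get a unique residue mod 24.
    Write x = 6 + 8·t and substitute into x ≡ 0 (mod 3): 8·t ≡ 0 − 6 = -6 (mod 3).
    Reduce coefficients mod 3: 2·t ≡ 0 (mod 3).
    The inverse of 2 mod 3 is 2 (since 2·2 = 4 = 1·3 + 1), so t ≡ 2·0 = 0 ≡ 0 (mod 3).
    Then x = 6 + 8·0 = 6, valid modulo lcm(8, 3) = 24: x ≡ 6 (mod 24).
  Combine with x ≡ 4 (mod 5): since gcd(24, 5) = 1, we get a unique residue mod 120.
    Write x = 6 + 24·t and substitute into x ≡ 4 (mod 5): 24·t ≡ 4 − 6 = -2 (mod 5).
    Reduce coefficients mod 5: 4·t ≡ 3 (mod 5).
    The inverse of 4 mod 5 is 4 (since 4·4 = 16 = 3·5 + 1), so t ≡ 4·3 = 12 ≡ 2 (mod 5).
    Then x = 6 + 24·2 = 54, valid modulo lcm(24, 5) = 120: x ≡ 54 (mod 120).
Verify: 54 mod 8 = 6 ✓, 54 mod 3 = 0 ✓, 54 mod 5 = 4 ✓.

x ≡ 54 (mod 120).


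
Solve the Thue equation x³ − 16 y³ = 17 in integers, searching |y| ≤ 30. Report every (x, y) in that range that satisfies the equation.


The equation is x³ - 16y³ = 17. For fixed y, x³ = 16·y³ + 17, so a solution requires the RHS to be a perfect cube.
Strategy: iterate y from -30 to 30, compute RHS = 16·y³ + 17, and check whether it is a (positive or negative) perfect cube.
Check small values of y:
  y = 0: RHS = 17 is not a perfect cube.
  y = 1: RHS = 33 is not a perfect cube.
  y = -1: RHS = 1 = (1)³ ⇒ x = 1 works.
  y = 2: RHS = 145 is not a perfect cube.
  y = -2: RHS = -111 is not a perfect cube.
  y = 3: RHS = 449 is not a perfect cube.
  y = -3: RHS = -415 is not a perfect cube.
Continuing the search up to |y| = 30 finds no further solutions beyond those listed.
Collected solutions: (1, -1).

Solutions (with |y| ≤ 30): (1, -1).


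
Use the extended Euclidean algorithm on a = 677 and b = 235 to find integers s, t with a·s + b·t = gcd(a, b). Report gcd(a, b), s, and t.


Euclidean algorithm on (677, 235) — divide until remainder is 0:
  677 = 2 · 235 + 207
  235 = 1 · 207 + 28
  207 = 7 · 28 + 11
  28 = 2 · 11 + 6
  11 = 1 · 6 + 5
  6 = 1 · 5 + 1
  5 = 5 · 1 + 0
gcd(677, 235) = 1.
Track Bezout coefficients alongside the remainders: start with r₀ = 677 = a·1 + b·0 (s = 1, t = 0) and r₁ = 235 = a·0 + b·1 (s = 0, t = 1); each new remainder r_{k+1} = r_{k-1} − q_k·r_k inherits s_{k+1} = s_{k-1} − q_k·s_k, t_{k+1} = t_{k-1} − q_k·t_k, so r_k = a·s_k + b·t_k at every step:
  q = 2: r = 207, s = 1 − 2·0 = 1, t = 0 − 2·1 = -2  (check: 677·1 + 235·(-2) = 207)
  q = 1: r = 28, s = 0 − 1·1 = -1, t = 1 − 1·(-2) = 3  (check: 677·(-1) + 235·3 = 28)
  q = 7: r = 11, s = 1 − 7·(-1) = 8, t = -2 − 7·3 = -23  (check: 677·8 + 235·(-23) = 11)
  q = 2: r = 6, s = -1 − 2·8 = -17, t = 3 − 2·(-23) = 49  (check: 677·(-17) + 235·49 = 6)
  q = 1: r = 5, s = 8 − 1·(-17) = 25, t = -23 − 1·49 = -72  (check: 677·25 + 235·(-72) = 5)
  q = 1: r = 1, s = -17 − 1·25 = -42, t = 49 − 1·(-72) = 121  (check: 677·(-42) + 235·121 = 1)
The row with r = 1 (the gcd) gives the Bezout coefficients s = -42, t = 121.
Result: 677 · (-42) + 235 · (121) = 1.

gcd(677, 235) = 1; s = -42, t = 121 (check: 677·(-42) + 235·121 = 1).


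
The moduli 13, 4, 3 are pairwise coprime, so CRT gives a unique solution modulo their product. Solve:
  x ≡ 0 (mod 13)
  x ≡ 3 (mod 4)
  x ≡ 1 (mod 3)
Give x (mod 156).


Moduli 13, 4, 3 are pairwise coprime; by CRT there is a unique solution modulo M = 13 · 4 · 3 = 156.
Solve pairwise, accumulating the modulus:
  Start with x ≡ 0 (mod 13).
  Combine with x ≡ 3 (mod 4): since gcd(13, 4) = 1, we get a unique residue mod 52.
    Write x = 0 + 13·t and substitute into x ≡ 3 (mod 4): 13·t ≡ 3 − 0 = 3 (mod 4).
    Reduce coefficients mod 4: 1·t ≡ 3 (mod 4).
    So t ≡ 3 (mod 4).
    Then x = 0 + 13·3 = 39, valid modulo lcm(13, 4) = 52: x ≡ 39 (mod 52).
  Combine with x ≡ 1 (mod 3): since gcd(52, 3) = 1, we get a unique residue mod 156.
    Write x = 39 + 52·t and substitute into x ≡ 1 (mod 3): 52·t ≡ 1 − 39 = -38 (mod 3).
    Reduce coefficients mod 3: 1·t ≡ 1 (mod 3).
    So t ≡ 1 (mod 3).
    Then x = 39 + 52·1 = 91, valid modulo lcm(52, 3) = 156: x ≡ 91 (mod 156).
Verify: 91 mod 13 = 0 ✓, 91 mod 4 = 3 ✓, 91 mod 3 = 1 ✓.

x ≡ 91 (mod 156).


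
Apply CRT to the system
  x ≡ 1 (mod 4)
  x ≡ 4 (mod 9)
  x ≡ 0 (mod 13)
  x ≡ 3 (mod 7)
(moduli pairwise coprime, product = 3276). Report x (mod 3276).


Product of moduli M = 4 · 9 · 13 · 7 = 3276.
Merge one congruence at a time:
  Start: x ≡ 1 (mod 4).
  Combine with x ≡ 4 (mod 9); new modulus lcm = 36.
    Write x = 1 + 4·t and substitute into x ≡ 4 (mod 9): 4·t ≡ 4 − 1 = 3 (mod 9).
    The inverse of 4 mod 9 is 7 (since 4·7 = 28 = 3·9 + 1), so t ≡ 7·3 = 21 ≡ 3 (mod 9).
    Then x = 1 + 4·3 = 13, valid modulo lcm(4, 9) = 36: x ≡ 13 (mod 36).
  Combine with x ≡ 0 (mod 13); new modulus lcm = 468.
    Write x = 13 + 36·t and substitute into x ≡ 0 (mod 13): 36·t ≡ 0 − 13 = -13 (mod 13).
    Reduce coefficients mod 13: 10·t ≡ 0 (mod 13).
    The inverse of 10 mod 13 is 4 (since 10·4 = 40 = 3·13 + 1), so t ≡ 4·0 = 0 ≡ 0 (mod 13).
    Then x = 13 + 36·0 = 13, valid modulo lcm(36, 13) = 468: x ≡ 13 (mod 468).
  Combine with x ≡ 3 (mod 7); new modulus lcm = 3276.
    Write x = 13 + 468·t and substitute into x ≡ 3 (mod 7): 468·t ≡ 3 − 13 = -10 (mod 7).
    Reduce coefficients mod 7: 6·t ≡ 4 (mod 7).
    The inverse of 6 mod 7 is 6 (since 6·6 = 36 = 5·7 + 1), so t ≡ 6·4 = 24 ≡ 3 (mod 7).
    Then x = 13 + 468·3 = 1417, valid modulo lcm(468, 7) = 3276: x ≡ 1417 (mod 3276).
Verify against each original: 1417 mod 4 = 1, 1417 mod 9 = 4, 1417 mod 13 = 0, 1417 mod 7 = 3.

x ≡ 1417 (mod 3276).


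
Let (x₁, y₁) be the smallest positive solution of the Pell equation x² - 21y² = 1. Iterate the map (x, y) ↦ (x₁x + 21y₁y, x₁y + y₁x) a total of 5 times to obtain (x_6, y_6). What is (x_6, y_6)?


Step 1: Find the fundamental solution (x₁, y₁) of x² - 21y² = 1.
  Expand √21 as a continued fraction. a₀ = ⌊√21⌋ = 4; iterate m_{k+1} = d_k·a_k − m_k, d_{k+1} = (21 − m_{k+1}²)/d_k, a_{k+1} = ⌊(a₀ + m_{k+1})/d_{k+1}⌋ (starting m₀ = 0, d₀ = 1), with convergents p_k = a_k·p_{k-1} + p_{k-2}, q_k = a_k·q_{k-1} + q_{k-2} (p₋₁ = 1, q₋₁ = 0):
  k = 0: a₀ = 4; p₀/q₀ = 4/1; p₀² − 21·q₀² = 16 − 21 = -5.
  k = 1: m = 4, d = 5, a = ⌊(4 + 4)/5⌋ = 1; p/q = (1·4 + 1)/(1·1 + 0) = 5/1; p² − 21·q² = 25 − 21 = 4.
  k = 2: m = 1, d = 4, a = ⌊(4 + 1)/4⌋ = 1; p/q = (1·5 + 4)/(1·1 + 1) = 9/2; p² − 21·q² = 81 − 84 = -3.
  k = 3: m = 3, d = 3, a = ⌊(4 + 3)/3⌋ = 2; p/q = (2·9 + 5)/(2·2 + 1) = 23/5; p² − 21·q² = 529 − 525 = 4.
  k = 4: m = 3, d = 4, a = ⌊(4 + 3)/4⌋ = 1; p/q = (1·23 + 9)/(1·5 + 2) = 32/7; p² − 21·q² = 1024 − 1029 = -5.
  k = 5: m = 1, d = 5, a = ⌊(4 + 1)/5⌋ = 1; p/q = (1·32 + 23)/(1·7 + 5) = 55/12; p² − 21·q² = 3025 − 3024 = 1.
  The first convergent with p² − 21·q² = 1 gives the fundamental solution (x₁, y₁) = (55, 12).
Step 2: Apply the recurrence (x_{n+1}, y_{n+1}) = (x₁x_n + 21y₁y_n, x₁y_n + y₁x_n) repeatedly.
  From (x_1, y_1) = (55, 12): x_2 = 55·55 + 21·12·12 = 6049; y_2 = 55·12 + 12·55 = 1320.
  From (x_2, y_2) = (6049, 1320): x_3 = 55·6049 + 21·12·1320 = 665335; y_3 = 55·1320 + 12·6049 = 145188.
  From (x_3, y_3) = (665335, 145188): x_4 = 55·665335 + 21·12·145188 = 73180801; y_4 = 55·145188 + 12·665335 = 15969360.
  From (x_4, y_4) = (73180801, 15969360): x_5 = 55·73180801 + 21·12·15969360 = 8049222775; y_5 = 55·15969360 + 12·73180801 = 1756484412.
  From (x_5, y_5) = (8049222775, 1756484412): x_6 = 55·8049222775 + 21·12·1756484412 = 885341324449; y_6 = 55·1756484412 + 12·8049222775 = 193197315960.
Step 3: Verify x_6² - 21·y_6² = 783829260777109485153601 - 783829260777109485153600 = 1 (should be 1). ✓

(x_1, y_1) = (55, 12); (x_6, y_6) = (885341324449, 193197315960).


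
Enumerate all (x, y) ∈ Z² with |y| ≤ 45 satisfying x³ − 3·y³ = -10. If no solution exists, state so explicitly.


The equation is x³ - 3y³ = -10. For fixed y, x³ = 3·y³ − 10, so a solution requires the RHS to be a perfect cube.
Strategy: iterate y from -45 to 45, compute RHS = 3·y³ − 10, and check whether it is a (positive or negative) perfect cube.
Check small values of y:
  y = 0: RHS = -10 is not a perfect cube.
  y = 1: RHS = -7 is not a perfect cube.
  y = -1: RHS = -13 is not a perfect cube.
  y = 2: RHS = 14 is not a perfect cube.
  y = -2: RHS = -34 is not a perfect cube.
  y = 3: RHS = 71 is not a perfect cube.
  y = -3: RHS = -91 is not a perfect cube.
Continuing, at y = -9: RHS = -2197 = (-13)³ ⇒ x = -13 works.
Searching the remaining y in |y| ≤ 45 finds no further solutions.
Collected solutions: (-13, -9).

Solutions (with |y| ≤ 45): (-13, -9).


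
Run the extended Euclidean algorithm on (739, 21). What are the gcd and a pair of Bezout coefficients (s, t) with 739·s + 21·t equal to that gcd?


Euclidean algorithm on (739, 21) — divide until remainder is 0:
  739 = 35 · 21 + 4
  21 = 5 · 4 + 1
  4 = 4 · 1 + 0
gcd(739, 21) = 1.
Track Bezout coefficients alongside the remainders: start with r₀ = 739 = a·1 + b·0 (s = 1, t = 0) and r₁ = 21 = a·0 + b·1 (s = 0, t = 1); each new remainder r_{k+1} = r_{k-1} − q_k·r_k inherits s_{k+1} = s_{k-1} − q_k·s_k, t_{k+1} = t_{k-1} − q_k·t_k, so r_k = a·s_k + b·t_k at every step:
  q = 35: r = 4, s = 1 − 35·0 = 1, t = 0 − 35·1 = -35  (check: 739·1 + 21·(-35) = 4)
  q = 5: r = 1, s = 0 − 5·1 = -5, t = 1 − 5·(-35) = 176  (check: 739·(-5) + 21·176 = 1)
The row with r = 1 (the gcd) gives the Bezout coefficients s = -5, t = 176.
Result: 739 · (-5) + 21 · (176) = 1.

gcd(739, 21) = 1; s = -5, t = 176 (check: 739·(-5) + 21·176 = 1).


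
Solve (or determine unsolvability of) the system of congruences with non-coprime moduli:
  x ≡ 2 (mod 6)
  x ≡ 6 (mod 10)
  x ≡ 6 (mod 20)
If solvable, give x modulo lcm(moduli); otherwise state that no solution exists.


Moduli 6, 10, 20 are not pairwise coprime, so CRT works modulo lcm(m_i) when all pairwise compatibility conditions hold.
Pairwise compatibility: gcd(m_i, m_j) must divide a_i - a_j for every pair.
Merge one congruence at a time:
  Start: x ≡ 2 (mod 6).
  Combine with x ≡ 6 (mod 10): gcd(6, 10) = 2; 6 - 2 = 4, which IS divisible by 2, so compatible.
    Write x = 2 + 6·t and substitute into x ≡ 6 (mod 10): 6·t ≡ 6 − 2 = 4 (mod 10).
    Divide the congruence (and modulus) by g = 2: 3·t ≡ 2 (mod 5).
    The inverse of 3 mod 5 is 2 (since 3·2 = 6 = 1·5 + 1), so t ≡ 2·2 = 4 ≡ 4 (mod 5).
    Then x = 2 + 6·4 = 26, valid modulo lcm(6, 10) = 30: x ≡ 26 (mod 30).
  Combine with x ≡ 6 (mod 20): gcd(30, 20) = 10; 6 - 26 = -20, which IS divisible by 10, so compatible.
    Write x = 26 + 30·t and substitute into x ≡ 6 (mod 20): 30·t ≡ 6 − 26 = -20 (mod 20).
    Divide the congruence (and modulus) by g = 10: 3·t ≡ -2 (mod 2).
    Reduce coefficients mod 2: 1·t ≡ 0 (mod 2).
    So t ≡ 0 (mod 2).
    Then x = 26 + 30·0 = 26, valid modulo lcm(30, 20) = 60: x ≡ 26 (mod 60).
Verify: 26 mod 6 = 2, 26 mod 10 = 6, 26 mod 20 = 6.

x ≡ 26 (mod 60).


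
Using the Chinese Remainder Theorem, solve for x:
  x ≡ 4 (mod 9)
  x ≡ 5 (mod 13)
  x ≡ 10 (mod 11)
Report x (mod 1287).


Moduli 9, 13, 11 are pairwise coprime; by CRT there is a unique solution modulo M = 9 · 13 · 11 = 1287.
Solve pairwise, accumulating the modulus:
  Start with x ≡ 4 (mod 9).
  Combine with x ≡ 5 (mod 13): since gcd(9, 13) = 1, we get a unique residue mod 117.
    Write x = 4 + 9·t and substitute into x ≡ 5 (mod 13): 9·t ≡ 5 − 4 = 1 (mod 13).
    The inverse of 9 mod 13 is 3 (since 9·3 = 27 = 2·13 + 1), so t ≡ 3·1 = 3 ≡ 3 (mod 13).
    Then x = 4 + 9·3 = 31, valid modulo lcm(9, 13) = 117: x ≡ 31 (mod 117).
  Combine with x ≡ 10 (mod 11): since gcd(117, 11) = 1, we get a unique residue mod 1287.
    Write x = 31 + 117·t and substitute into x ≡ 10 (mod 11): 117·t ≡ 10 − 31 = -21 (mod 11).
    Reduce coefficients mod 11: 7·t ≡ 1 (mod 11).
    The inverse of 7 mod 11 is 8 (since 7·8 = 56 = 5·11 + 1), so t ≡ 8·1 = 8 ≡ 8 (mod 11).
    Then x = 31 + 117·8 = 967, valid modulo lcm(117, 11) = 1287: x ≡ 967 (mod 1287).
Verify: 967 mod 9 = 4 ✓, 967 mod 13 = 5 ✓, 967 mod 11 = 10 ✓.

x ≡ 967 (mod 1287).


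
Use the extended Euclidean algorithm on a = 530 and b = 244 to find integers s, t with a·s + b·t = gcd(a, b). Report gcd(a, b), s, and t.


Euclidean algorithm on (530, 244) — divide until remainder is 0:
  530 = 2 · 244 + 42
  244 = 5 · 42 + 34
  42 = 1 · 34 + 8
  34 = 4 · 8 + 2
  8 = 4 · 2 + 0
gcd(530, 244) = 2.
Track Bezout coefficients alongside the remainders: start with r₀ = 530 = a·1 + b·0 (s = 1, t = 0) and r₁ = 244 = a·0 + b·1 (s = 0, t = 1); each new remainder r_{k+1} = r_{k-1} − q_k·r_k inherits s_{k+1} = s_{k-1} − q_k·s_k, t_{k+1} = t_{k-1} − q_k·t_k, so r_k = a·s_k + b·t_k at every step:
  q = 2: r = 42, s = 1 − 2·0 = 1, t = 0 − 2·1 = -2  (check: 530·1 + 244·(-2) = 42)
  q = 5: r = 34, s = 0 − 5·1 = -5, t = 1 − 5·(-2) = 11  (check: 530·(-5) + 244·11 = 34)
  q = 1: r = 8, s = 1 − 1·(-5) = 6, t = -2 − 1·11 = -13  (check: 530·6 + 244·(-13) = 8)
  q = 4: r = 2, s = -5 − 4·6 = -29, t = 11 − 4·(-13) = 63  (check: 530·(-29) + 244·63 = 2)
The row with r = 2 (the gcd) gives the Bezout coefficients s = -29, t = 63.
Result: 530 · (-29) + 244 · (63) = 2.

gcd(530, 244) = 2; s = -29, t = 63 (check: 530·(-29) + 244·63 = 2).


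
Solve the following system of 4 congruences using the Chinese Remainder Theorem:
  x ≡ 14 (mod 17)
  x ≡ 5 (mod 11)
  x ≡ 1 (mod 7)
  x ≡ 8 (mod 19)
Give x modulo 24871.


Product of moduli M = 17 · 11 · 7 · 19 = 24871.
Merge one congruence at a time:
  Start: x ≡ 14 (mod 17).
  Combine with x ≡ 5 (mod 11); new modulus lcm = 187.
    Write x = 14 + 17·t and substitute into x ≡ 5 (mod 11): 17·t ≡ 5 − 14 = -9 (mod 11).
    Reduce coefficients mod 11: 6·t ≡ 2 (mod 11).
    The inverse of 6 mod 11 is 2 (since 6·2 = 12 = 1·11 + 1), so t ≡ 2·2 = 4 ≡ 4 (mod 11).
    Then x = 14 + 17·4 = 82, valid modulo lcm(17, 11) = 187: x ≡ 82 (mod 187).
  Combine with x ≡ 1 (mod 7); new modulus lcm = 1309.
    Write x = 82 + 187·t and substitute into x ≡ 1 (mod 7): 187·t ≡ 1 − 82 = -81 (mod 7).
    Reduce coefficients mod 7: 5·t ≡ 3 (mod 7).
    The inverse of 5 mod 7 is 3 (since 5·3 = 15 = 2·7 + 1), so t ≡ 3·3 = 9 ≡ 2 (mod 7).
    Then x = 82 + 187·2 = 456, valid modulo lcm(187, 7) = 1309: x ≡ 456 (mod 1309).
  Combine with x ≡ 8 (mod 19); new modulus lcm = 24871.
    Write x = 456 + 1309·t and substitute into x ≡ 8 (mod 19): 1309·t ≡ 8 − 456 = -448 (mod 19).
    Reduce coefficients mod 19: 17·t ≡ 8 (mod 19).
    The inverse of 17 mod 19 is 9 (since 17·9 = 153 = 8·19 + 1), so t ≡ 9·8 = 72 ≡ 15 (mod 19).
    Then x = 456 + 1309·15 = 20091, valid modulo lcm(1309, 19) = 24871: x ≡ 20091 (mod 24871).
Verify against each original: 20091 mod 17 = 14, 20091 mod 11 = 5, 20091 mod 7 = 1, 20091 mod 19 = 8.

x ≡ 20091 (mod 24871).


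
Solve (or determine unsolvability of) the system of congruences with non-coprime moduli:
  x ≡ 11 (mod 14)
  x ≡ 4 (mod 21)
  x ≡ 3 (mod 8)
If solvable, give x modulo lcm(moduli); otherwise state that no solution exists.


Moduli 14, 21, 8 are not pairwise coprime, so CRT works modulo lcm(m_i) when all pairwise compatibility conditions hold.
Pairwise compatibility: gcd(m_i, m_j) must divide a_i - a_j for every pair.
Merge one congruence at a time:
  Start: x ≡ 11 (mod 14).
  Combine with x ≡ 4 (mod 21): gcd(14, 21) = 7; 4 - 11 = -7, which IS divisible by 7, so compatible.
    Write x = 11 + 14·t and substitute into x ≡ 4 (mod 21): 14·t ≡ 4 − 11 = -7 (mod 21).
    Divide the congruence (and modulus) by g = 7: 2·t ≡ -1 (mod 3).
    Reduce coefficients mod 3: 2·t ≡ 2 (mod 3).
    The inverse of 2 mod 3 is 2 (since 2·2 = 4 = 1·3 + 1), so t ≡ 2·2 = 4 ≡ 1 (mod 3).
    Then x = 11 + 14·1 = 25, valid modulo lcm(14, 21) = 42: x ≡ 25 (mod 42).
  Combine with x ≡ 3 (mod 8): gcd(42, 8) = 2; 3 - 25 = -22, which IS divisible by 2, so compatible.
    Write x = 25 + 42·t and substitute into x ≡ 3 (mod 8): 42·t ≡ 3 − 25 = -22 (mod 8).
    Divide the congruence (and modulus) by g = 2: 21·t ≡ -11 (mod 4).
    Reduce coefficients mod 4: 1·t ≡ 1 (mod 4).
    So t ≡ 1 (mod 4).
    Then x = 25 + 42·1 = 67, valid modulo lcm(42, 8) = 168: x ≡ 67 (mod 168).
Verify: 67 mod 14 = 11, 67 mod 21 = 4, 67 mod 8 = 3.

x ≡ 67 (mod 168).


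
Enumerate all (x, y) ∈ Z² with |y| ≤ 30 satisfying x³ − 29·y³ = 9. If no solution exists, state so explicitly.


The equation is x³ - 29y³ = 9. For fixed y, x³ = 29·y³ + 9, so a solution requires the RHS to be a perfect cube.
Strategy: iterate y from -30 to 30, compute RHS = 29·y³ + 9, and check whether it is a (positive or negative) perfect cube.
Check small values of y:
  y = 0: RHS = 9 is not a perfect cube.
  y = 1: RHS = 38 is not a perfect cube.
  y = -1: RHS = -20 is not a perfect cube.
  y = 2: RHS = 241 is not a perfect cube.
  y = -2: RHS = -223 is not a perfect cube.
  y = 3: RHS = 792 is not a perfect cube.
  y = -3: RHS = -774 is not a perfect cube.
Continuing the search up to |y| = 30 finds no solutions either.
No (x, y) in the scanned range satisfies the equation.

No integer solutions with |y| ≤ 30.


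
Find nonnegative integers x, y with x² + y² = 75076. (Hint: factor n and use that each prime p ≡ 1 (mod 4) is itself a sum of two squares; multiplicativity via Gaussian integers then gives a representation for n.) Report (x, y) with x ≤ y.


Step 1: Factor n = 75076 = 2^2 · 137^2.
Step 2: Check the mod-4 condition on each prime factor: 2 = 2 (special); 137 ≡ 1 (mod 4), exponent 2.
All primes ≡ 3 (mod 4) appear to even exponent (or don't appear), so by the two-squares theorem n IS expressible as a sum of two squares.
Step 3: Build a representation. Group n = k² · m with k = 2 and m = 137 · 137 = 18769 (a product of primes ≡ 1 (mod 4)); a representation of m scales to one of n via (k·x)² + (k·y)² = k²(x² + y²). Each prime p ≡ 1 (mod 4) is itself a sum of two squares; find a² by testing p − a² for a perfect square:
  137: 137 − 1² = 136, 137 − 2² = 133, 137 − 3² = 128, 137 − 4² = 121 = 11² ⇒ 137 = 4² + 11².
  Combine using the Brahmagupta–Fibonacci identity (a² + b²)(c² + d²) = (ac − bd)² + (ad + bc)² = (ac + bd)² + (ad − bc)²:
  137 · 137 = 18769: from (4² + 11²)(4² + 11²), take (4·4 − 11·11, 4·11 + 11·4) = (16 − 121, 44 + 44) = (-105, 88); dropping signs (only squares matter) gives (105, 88); check 105² + 88² = 11025 + 7744 = 18769 ✓.
  Scale by k = 2: (2·105, 2·88) = (210, 176).
Step 4: Order so x ≤ y and verify: 176² + 210² = 30976 + 44100 = 75076 = n. ✓

n = 75076 = 176² + 210² (one valid representation with x ≤ y).


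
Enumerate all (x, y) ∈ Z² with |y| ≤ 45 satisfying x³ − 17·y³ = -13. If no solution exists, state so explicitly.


The equation is x³ - 17y³ = -13. For fixed y, x³ = 17·y³ − 13, so a solution requires the RHS to be a perfect cube.
Strategy: iterate y from -45 to 45, compute RHS = 17·y³ − 13, and check whether it is a (positive or negative) perfect cube.
Check small values of y:
  y = 0: RHS = -13 is not a perfect cube.
  y = 1: RHS = 4 is not a perfect cube.
  y = -1: RHS = -30 is not a perfect cube.
  y = 2: RHS = 123 is not a perfect cube.
  y = -2: RHS = -149 is not a perfect cube.
  y = 3: RHS = 446 is not a perfect cube.
  y = -3: RHS = -472 is not a perfect cube.
Continuing the search up to |y| = 45 finds no solutions either.
No (x, y) in the scanned range satisfies the equation.

No integer solutions with |y| ≤ 45.


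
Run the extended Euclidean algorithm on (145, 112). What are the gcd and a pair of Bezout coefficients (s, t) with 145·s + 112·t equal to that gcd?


Euclidean algorithm on (145, 112) — divide until remainder is 0:
  145 = 1 · 112 + 33
  112 = 3 · 33 + 13
  33 = 2 · 13 + 7
  13 = 1 · 7 + 6
  7 = 1 · 6 + 1
  6 = 6 · 1 + 0
gcd(145, 112) = 1.
Track Bezout coefficients alongside the remainders: start with r₀ = 145 = a·1 + b·0 (s = 1, t = 0) and r₁ = 112 = a·0 + b·1 (s = 0, t = 1); each new remainder r_{k+1} = r_{k-1} − q_k·r_k inherits s_{k+1} = s_{k-1} − q_k·s_k, t_{k+1} = t_{k-1} − q_k·t_k, so r_k = a·s_k + b·t_k at every step:
  q = 1: r = 33, s = 1 − 1·0 = 1, t = 0 − 1·1 = -1  (check: 145·1 + 112·(-1) = 33)
  q = 3: r = 13, s = 0 − 3·1 = -3, t = 1 − 3·(-1) = 4  (check: 145·(-3) + 112·4 = 13)
  q = 2: r = 7, s = 1 − 2·(-3) = 7, t = -1 − 2·4 = -9  (check: 145·7 + 112·(-9) = 7)
  q = 1: r = 6, s = -3 − 1·7 = -10, t = 4 − 1·(-9) = 13  (check: 145·(-10) + 112·13 = 6)
  q = 1: r = 1, s = 7 − 1·(-10) = 17, t = -9 − 1·13 = -22  (check: 145·17 + 112·(-22) = 1)
The row with r = 1 (the gcd) gives the Bezout coefficients s = 17, t = -22.
Result: 145 · (17) + 112 · (-22) = 1.

gcd(145, 112) = 1; s = 17, t = -22 (check: 145·17 + 112·(-22) = 1).


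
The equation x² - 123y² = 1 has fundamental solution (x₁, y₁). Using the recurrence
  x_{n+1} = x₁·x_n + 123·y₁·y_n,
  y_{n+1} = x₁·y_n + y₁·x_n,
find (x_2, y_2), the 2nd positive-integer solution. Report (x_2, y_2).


Step 1: Find the fundamental solution (x₁, y₁) of x² - 123y² = 1.
  Expand √123 as a continued fraction. a₀ = ⌊√123⌋ = 11; iterate m_{k+1} = d_k·a_k − m_k, d_{k+1} = (123 − m_{k+1}²)/d_k, a_{k+1} = ⌊(a₀ + m_{k+1})/d_{k+1}⌋ (starting m₀ = 0, d₀ = 1), with convergents p_k = a_k·p_{k-1} + p_{k-2}, q_k = a_k·q_{k-1} + q_{k-2} (p₋₁ = 1, q₋₁ = 0):
  k = 0: a₀ = 11; p₀/q₀ = 11/1; p₀² − 123·q₀² = 121 − 123 = -2.
  k = 1: m = 11, d = 2, a = ⌊(11 + 11)/2⌋ = 11; p/q = (11·11 + 1)/(11·1 + 0) = 122/11; p² − 123·q² = 14884 − 14883 = 1.
  The first convergent with p² − 123·q² = 1 gives the fundamental solution (x₁, y₁) = (122, 11).
Step 2: Apply the recurrence (x_{n+1}, y_{n+1}) = (x₁x_n + 123y₁y_n, x₁y_n + y₁x_n) repeatedly.
  From (x_1, y_1) = (122, 11): x_2 = 122·122 + 123·11·11 = 29767; y_2 = 122·11 + 11·122 = 2684.
Step 3: Verify x_2² - 123·y_2² = 886074289 - 886074288 = 1 (should be 1). ✓

(x_1, y_1) = (122, 11); (x_2, y_2) = (29767, 2684).
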